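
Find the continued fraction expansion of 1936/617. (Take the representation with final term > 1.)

1936 = 3·617 + 85
617 = 7·85 + 22
85 = 3·22 + 19
22 = 1·19 + 3
19 = 6·3 + 1
3 = 3·1 + 0  (stop)
So 1936/617 = [3; 7, 3, 1, 6, 3].

[3; 7, 3, 1, 6, 3]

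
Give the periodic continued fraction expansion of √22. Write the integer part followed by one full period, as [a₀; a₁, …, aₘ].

[4; 1, 2, 4, 2, 1, 8]

a₀ = ⌊√22⌋ = 4.
With m₀=0, d₀=1 and mₖ₊₁ = dₖaₖ − mₖ, dₖ₊₁ = (n − mₖ₊₁²)/dₖ, aₖ₊₁ = ⌊(a₀+mₖ₊₁)/dₖ₊₁⌋:
  k=1: m=4, d=6, a=1
  k=2: m=2, d=3, a=2
  k=3: m=4, d=2, a=4
  k=4: m=4, d=3, a=2
  k=5: m=2, d=6, a=1
  k=6: m=4, d=1, a=8
d=1 and a=2a₀=8 at k=6, so the next step gives (m, d) = (4, 6) again — its k=1 value — and the period has length 6.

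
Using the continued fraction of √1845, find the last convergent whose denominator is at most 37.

√1845 = [42; 1, 20, 2, 20, 1, 84, …] (period length 6).
Convergents:
  p_0/q_0 = 42/1
  p_1/q_1 = 43/1
  p_2/q_2 = 902/21
  p_3/q_3 = 1847/43
q_2 = 21 ≤ 37 < 43 = q_3, so the answer is 902/21.

902/21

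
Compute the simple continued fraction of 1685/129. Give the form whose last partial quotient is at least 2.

1685 = 13·129 + 8
129 = 16·8 + 1
8 = 8·1 + 0  (stop)
So 1685/129 = [13; 16, 8].

[13; 16, 8]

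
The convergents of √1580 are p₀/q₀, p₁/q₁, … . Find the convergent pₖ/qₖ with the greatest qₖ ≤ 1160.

√1580 = [39; 1, 2, 1, 78, …] (period length 4).
Convergents:
  p_0/q_0 = 39/1
  p_1/q_1 = 40/1
  p_2/q_2 = 119/3
  p_3/q_3 = 159/4
  p_4/q_4 = 12521/315
  p_5/q_5 = 12680/319
  p_6/q_6 = 37881/953
  p_7/q_7 = 50561/1272
q_6 = 953 ≤ 1160 < 1272 = q_7, so the answer is 37881/953.

37881/953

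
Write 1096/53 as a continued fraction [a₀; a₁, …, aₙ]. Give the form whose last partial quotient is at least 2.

[20; 1, 2, 8, 2]

1096 = 20*53 + 36
53 = 1*36 + 17
36 = 2*17 + 2
17 = 8*2 + 1
2 = 2*1 + 0  (stop)
So 1096/53 = [20; 1, 2, 8, 2].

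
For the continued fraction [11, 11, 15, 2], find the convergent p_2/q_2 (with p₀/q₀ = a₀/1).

1841/166

Using pₖ = aₖpₖ₋₁ + pₖ₋₂, qₖ = aₖqₖ₋₁ + qₖ₋₂ (with p₋₁=1, p₋₂=0, q₋₁=0, q₋₂=1):
  k=0: a=11, p=11, q=1
  k=1: a=11, p=122, q=11
  k=2: a=15, p=1841, q=166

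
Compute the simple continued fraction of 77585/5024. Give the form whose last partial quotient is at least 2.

[15; 2, 3, 1, 7, 11, 1, 5]

77585 = 15×5024 + 2225
5024 = 2×2225 + 574
2225 = 3×574 + 503
574 = 1×503 + 71
503 = 7×71 + 6
71 = 11×6 + 5
6 = 1×5 + 1
5 = 5×1 + 0  (stop)
So 77585/5024 = [15; 2, 3, 1, 7, 11, 1, 5].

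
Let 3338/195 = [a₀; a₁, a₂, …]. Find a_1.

8

3338 = 17·195 + 23   →  a_0 = 17
195 = 8·23 + 11   →  a_1 = 8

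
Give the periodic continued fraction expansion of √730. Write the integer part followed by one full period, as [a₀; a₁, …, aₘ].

[27; 54]

a₀ = ⌊√730⌋ = 27.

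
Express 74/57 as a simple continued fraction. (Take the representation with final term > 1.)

[1; 3, 2, 1, 5]

74 = 1*57 + 17
57 = 3*17 + 6
17 = 2*6 + 5
6 = 1*5 + 1
5 = 5*1 + 0  (stop)
So 74/57 = [1; 3, 2, 1, 5].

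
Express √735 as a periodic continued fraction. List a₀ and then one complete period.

[27; 9, 54]

a₀ = ⌊√735⌋ = 27.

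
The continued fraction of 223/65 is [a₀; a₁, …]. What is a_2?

3

223 = 3·65 + 28   →  a_0 = 3
65 = 2·28 + 9   →  a_1 = 2
28 = 3·9 + 1   →  a_2 = 3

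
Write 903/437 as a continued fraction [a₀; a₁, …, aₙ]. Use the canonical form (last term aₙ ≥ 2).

[2; 15, 14, 2]

903 = 2·437 + 29
437 = 15·29 + 2
29 = 14·2 + 1
2 = 2·1 + 0  (stop)
So 903/437 = [2; 15, 14, 2].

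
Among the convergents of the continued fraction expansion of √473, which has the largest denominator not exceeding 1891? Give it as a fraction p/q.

√473 = [21; 1, 2, 1, 42, …] (period length 4).
Convergents:
  p_0/q_0 = 21/1
  p_1/q_1 = 22/1
  p_2/q_2 = 65/3
  p_3/q_3 = 87/4
  p_4/q_4 = 3719/171
  p_5/q_5 = 3806/175
  p_6/q_6 = 11331/521
  p_7/q_7 = 15137/696
  p_8/q_8 = 647085/29753
q_7 = 696 ≤ 1891 < 29753 = q_8, so the answer is 15137/696.

15137/696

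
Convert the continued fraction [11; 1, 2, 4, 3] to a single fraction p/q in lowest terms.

Fold from the inside: start with 3/1.
  4 + 1/3 = 13/3
  2 + 3/13 = 29/13
  1 + 13/29 = 42/29
  11 + 29/42 = 491/42

491/42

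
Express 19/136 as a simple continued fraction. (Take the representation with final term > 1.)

[0; 7, 6, 3]

19 = 0×136 + 19
136 = 7×19 + 3
19 = 6×3 + 1
3 = 3×1 + 0  (stop)
So 19/136 = [0; 7, 6, 3].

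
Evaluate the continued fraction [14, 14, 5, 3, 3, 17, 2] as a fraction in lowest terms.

376723/26774

Using pₖ = aₖpₖ₋₁ + pₖ₋₂ and qₖ = aₖqₖ₋₁ + qₖ₋₂:
  k=0: a=14, p=14, q=1
  k=1: a=14, p=197, q=14
  k=2: a=5, p=999, q=71
  k=3: a=3, p=3194, q=227
  k=4: a=3, p=10581, q=752
  k=5: a=17, p=183071, q=13011
  k=6: a=2, p=376723, q=26774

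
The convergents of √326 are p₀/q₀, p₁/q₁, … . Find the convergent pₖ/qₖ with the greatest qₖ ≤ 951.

√326 = [18; 18, 36, …] (period length 2).
Convergents:
  p_0/q_0 = 18/1
  p_1/q_1 = 325/18
  p_2/q_2 = 11718/649
  p_3/q_3 = 211249/11700
q_2 = 649 ≤ 951 < 11700 = q_3, so the answer is 11718/649.

11718/649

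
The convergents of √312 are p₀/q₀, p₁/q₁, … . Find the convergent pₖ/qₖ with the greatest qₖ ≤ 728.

5617/318

√312 = [17; 1, 1, 1, 34, …] (period length 4).
Convergents:
  p_0/q_0 = 17/1
  p_1/q_1 = 18/1
  p_2/q_2 = 35/2
  p_3/q_3 = 53/3
  p_4/q_4 = 1837/104
  p_5/q_5 = 1890/107
  p_6/q_6 = 3727/211
  p_7/q_7 = 5617/318
  p_8/q_8 = 194705/11023
q_7 = 318 ≤ 728 < 11023 = q_8, so the answer is 5617/318.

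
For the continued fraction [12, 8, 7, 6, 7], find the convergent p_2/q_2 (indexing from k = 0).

691/57

Using pₖ = aₖpₖ₋₁ + pₖ₋₂, qₖ = aₖqₖ₋₁ + qₖ₋₂ (with p₋₁=1, p₋₂=0, q₋₁=0, q₋₂=1):
  k=0: a=12, p=12, q=1
  k=1: a=8, p=97, q=8
  k=2: a=7, p=691, q=57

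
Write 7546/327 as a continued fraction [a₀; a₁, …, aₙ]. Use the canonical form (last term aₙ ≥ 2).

[23; 13, 12, 2]

7546 = 23·327 + 25
327 = 13·25 + 2
25 = 12·2 + 1
2 = 2·1 + 0  (stop)
So 7546/327 = [23; 13, 12, 2].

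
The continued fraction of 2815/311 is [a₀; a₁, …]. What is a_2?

2

2815 = 9·311 + 16   →  a_0 = 9
311 = 19·16 + 7   →  a_1 = 19
16 = 2·7 + 2   →  a_2 = 2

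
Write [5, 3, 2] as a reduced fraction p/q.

37/7

Using pₖ = aₖpₖ₋₁ + pₖ₋₂ and qₖ = aₖqₖ₋₁ + qₖ₋₂:
  k=0: a=5, p=5, q=1
  k=1: a=3, p=16, q=3
  k=2: a=2, p=37, q=7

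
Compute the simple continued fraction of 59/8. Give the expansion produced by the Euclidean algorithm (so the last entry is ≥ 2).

[7; 2, 1, 2]

59 = 7×8 + 3
8 = 2×3 + 2
3 = 1×2 + 1
2 = 2×1 + 0  (stop)
So 59/8 = [7; 2, 1, 2].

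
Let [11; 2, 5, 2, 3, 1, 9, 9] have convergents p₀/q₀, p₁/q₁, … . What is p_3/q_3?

Using pₖ = aₖpₖ₋₁ + pₖ₋₂, qₖ = aₖqₖ₋₁ + qₖ₋₂ (with p₋₁=1, p₋₂=0, q₋₁=0, q₋₂=1):
  k=0: a=11, p=11, q=1
  k=1: a=2, p=23, q=2
  k=2: a=5, p=126, q=11
  k=3: a=2, p=275, q=24

275/24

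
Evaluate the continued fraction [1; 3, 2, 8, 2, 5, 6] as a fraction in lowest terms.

5447/4229

Fold from the inside: start with 6/1.
  5 + 1/6 = 31/6
  2 + 6/31 = 68/31
  8 + 31/68 = 575/68
  2 + 68/575 = 1218/575
  3 + 575/1218 = 4229/1218
  1 + 1218/4229 = 5447/4229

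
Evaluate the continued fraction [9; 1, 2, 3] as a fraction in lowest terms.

Fold from the inside: start with 3/1.
  2 + 1/3 = 7/3
  1 + 3/7 = 10/7
  9 + 7/10 = 97/10

97/10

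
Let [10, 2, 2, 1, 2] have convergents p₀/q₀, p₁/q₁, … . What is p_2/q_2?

52/5

Using pₖ = aₖpₖ₋₁ + pₖ₋₂, qₖ = aₖqₖ₋₁ + qₖ₋₂ (with p₋₁=1, p₋₂=0, q₋₁=0, q₋₂=1):
  k=0: a=10, p=10, q=1
  k=1: a=2, p=21, q=2
  k=2: a=2, p=52, q=5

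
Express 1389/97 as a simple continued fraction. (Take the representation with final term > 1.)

[14; 3, 7, 1, 3]

1389 = 14*97 + 31
97 = 3*31 + 4
31 = 7*4 + 3
4 = 1*3 + 1
3 = 3*1 + 0  (stop)
So 1389/97 = [14; 3, 7, 1, 3].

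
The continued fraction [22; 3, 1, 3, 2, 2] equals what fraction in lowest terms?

1848/83

Using pₖ = aₖpₖ₋₁ + pₖ₋₂ and qₖ = aₖqₖ₋₁ + qₖ₋₂:
  k=0: a=22, p=22, q=1
  k=1: a=3, p=67, q=3
  k=2: a=1, p=89, q=4
  k=3: a=3, p=334, q=15
  k=4: a=2, p=757, q=34
  k=5: a=2, p=1848, q=83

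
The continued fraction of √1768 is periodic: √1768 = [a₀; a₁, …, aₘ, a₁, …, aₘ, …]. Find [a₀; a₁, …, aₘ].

[42; 21, 84]

a₀ = ⌊√1768⌋ = 42.
With m₀=0, d₀=1 and mₖ₊₁ = dₖaₖ − mₖ, dₖ₊₁ = (n − mₖ₊₁²)/dₖ, aₖ₊₁ = ⌊(a₀+mₖ₊₁)/dₖ₊₁⌋:
  k=1: m=42, d=4, a=21
  k=2: m=42, d=1, a=84
d=1 and a=2a₀=84 at k=2, so the next step gives (m, d) = (42, 4) again — its k=1 value — and the period has length 2.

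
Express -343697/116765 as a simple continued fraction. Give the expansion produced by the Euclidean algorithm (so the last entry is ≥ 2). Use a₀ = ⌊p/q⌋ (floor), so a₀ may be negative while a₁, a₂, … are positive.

-343697 = -3×116765 + 6598
116765 = 17×6598 + 4599
6598 = 1×4599 + 1999
4599 = 2×1999 + 601
1999 = 3×601 + 196
601 = 3×196 + 13
196 = 15×13 + 1
13 = 13×1 + 0  (stop)
So -343697/116765 = [-3; 17, 1, 2, 3, 3, 15, 13].

[-3; 17, 1, 2, 3, 3, 15, 13]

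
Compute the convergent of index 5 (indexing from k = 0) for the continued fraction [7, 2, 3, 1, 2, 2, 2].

439/59

Using pₖ = aₖpₖ₋₁ + pₖ₋₂, qₖ = aₖqₖ₋₁ + qₖ₋₂ (with p₋₁=1, p₋₂=0, q₋₁=0, q₋₂=1):
  k=0: a=7, p=7, q=1
  k=1: a=2, p=15, q=2
  k=2: a=3, p=52, q=7
  k=3: a=1, p=67, q=9
  k=4: a=2, p=186, q=25
  k=5: a=2, p=439, q=59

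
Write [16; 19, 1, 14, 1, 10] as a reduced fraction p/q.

55999/3489

Using pₖ = aₖpₖ₋₁ + pₖ₋₂ and qₖ = aₖqₖ₋₁ + qₖ₋₂:
  k=0: a=16, p=16, q=1
  k=1: a=19, p=305, q=19
  k=2: a=1, p=321, q=20
  k=3: a=14, p=4799, q=299
  k=4: a=1, p=5120, q=319
  k=5: a=10, p=55999, q=3489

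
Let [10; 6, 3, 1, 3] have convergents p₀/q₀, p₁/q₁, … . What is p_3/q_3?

Using pₖ = aₖpₖ₋₁ + pₖ₋₂, qₖ = aₖqₖ₋₁ + qₖ₋₂ (with p₋₁=1, p₋₂=0, q₋₁=0, q₋₂=1):
  k=0: a=10, p=10, q=1
  k=1: a=6, p=61, q=6
  k=2: a=3, p=193, q=19
  k=3: a=1, p=254, q=25

254/25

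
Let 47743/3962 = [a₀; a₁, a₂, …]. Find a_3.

10

47743 = 12·3962 + 199   →  a_0 = 12
3962 = 19·199 + 181   →  a_1 = 19
199 = 1·181 + 18   →  a_2 = 1
181 = 10·18 + 1   →  a_3 = 10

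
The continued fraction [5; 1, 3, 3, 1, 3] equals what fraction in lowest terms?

369/64

Fold from the inside: start with 3/1.
  1 + 1/3 = 4/3
  3 + 3/4 = 15/4
  3 + 4/15 = 49/15
  1 + 15/49 = 64/49
  5 + 49/64 = 369/64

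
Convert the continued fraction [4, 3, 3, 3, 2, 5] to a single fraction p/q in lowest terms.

1777/413

Fold from the inside: start with 5/1.
  2 + 1/5 = 11/5
  3 + 5/11 = 38/11
  3 + 11/38 = 125/38
  3 + 38/125 = 413/125
  4 + 125/413 = 1777/413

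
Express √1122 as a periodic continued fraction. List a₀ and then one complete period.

[33; 2, 66]

a₀ = ⌊√1122⌋ = 33.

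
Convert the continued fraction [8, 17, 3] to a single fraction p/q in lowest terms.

419/52

Fold from the inside: start with 3/1.
  17 + 1/3 = 52/3
  8 + 3/52 = 419/52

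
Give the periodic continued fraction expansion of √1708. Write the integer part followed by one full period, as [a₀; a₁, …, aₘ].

[41; 3, 20, 3, 82]

a₀ = ⌊√1708⌋ = 41.
With m₀=0, d₀=1 and mₖ₊₁ = dₖaₖ − mₖ, dₖ₊₁ = (n − mₖ₊₁²)/dₖ, aₖ₊₁ = ⌊(a₀+mₖ₊₁)/dₖ₊₁⌋:
  k=1: m=41, d=27, a=3
  k=2: m=40, d=4, a=20
  k=3: m=40, d=27, a=3
  k=4: m=41, d=1, a=82
d=1 and a=2a₀=82 at k=4, so the next step gives (m, d) = (41, 27) again — its k=1 value — and the period has length 4.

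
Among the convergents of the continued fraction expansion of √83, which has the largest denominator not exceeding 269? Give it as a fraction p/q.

√83 = [9; 9, 18, …] (period length 2).
Convergents:
  p_0/q_0 = 9/1
  p_1/q_1 = 82/9
  p_2/q_2 = 1485/163
  p_3/q_3 = 13447/1476
q_2 = 163 ≤ 269 < 1476 = q_3, so the answer is 1485/163.

1485/163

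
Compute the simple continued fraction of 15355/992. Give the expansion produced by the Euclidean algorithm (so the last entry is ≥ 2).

15355 = 15·992 + 475
992 = 2·475 + 42
475 = 11·42 + 13
42 = 3·13 + 3
13 = 4·3 + 1
3 = 3·1 + 0  (stop)
So 15355/992 = [15; 2, 11, 3, 4, 3].

[15; 2, 11, 3, 4, 3]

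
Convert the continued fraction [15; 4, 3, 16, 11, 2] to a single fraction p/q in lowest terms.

74663/4902

Fold from the inside: start with 2/1.
  11 + 1/2 = 23/2
  16 + 2/23 = 370/23
  3 + 23/370 = 1133/370
  4 + 370/1133 = 4902/1133
  15 + 1133/4902 = 74663/4902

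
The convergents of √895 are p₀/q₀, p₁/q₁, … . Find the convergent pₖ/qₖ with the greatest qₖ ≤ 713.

√895 = [29; 1, 10, 1, 58, …] (period length 4).
Convergents:
  p_0/q_0 = 29/1
  p_1/q_1 = 30/1
  p_2/q_2 = 329/11
  p_3/q_3 = 359/12
  p_4/q_4 = 21151/707
  p_5/q_5 = 21510/719
q_4 = 707 ≤ 713 < 719 = q_5, so the answer is 21151/707.

21151/707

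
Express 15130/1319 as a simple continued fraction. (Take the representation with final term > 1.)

15130 = 11*1319 + 621
1319 = 2*621 + 77
621 = 8*77 + 5
77 = 15*5 + 2
5 = 2*2 + 1
2 = 2*1 + 0  (stop)
So 15130/1319 = [11; 2, 8, 15, 2, 2].

[11; 2, 8, 15, 2, 2]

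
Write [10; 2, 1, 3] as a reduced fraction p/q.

114/11

Fold from the inside: start with 3/1.
  1 + 1/3 = 4/3
  2 + 3/4 = 11/4
  10 + 4/11 = 114/11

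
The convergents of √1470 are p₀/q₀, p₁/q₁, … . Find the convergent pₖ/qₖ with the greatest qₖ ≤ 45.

1687/44

√1470 = [38; 2, 1, 14, 1, 2, 76, …] (period length 6).
Convergents:
  p_0/q_0 = 38/1
  p_1/q_1 = 77/2
  p_2/q_2 = 115/3
  p_3/q_3 = 1687/44
  p_4/q_4 = 1802/47
q_3 = 44 ≤ 45 < 47 = q_4, so the answer is 1687/44.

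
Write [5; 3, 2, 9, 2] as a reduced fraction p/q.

735/139

Using pₖ = aₖpₖ₋₁ + pₖ₋₂ and qₖ = aₖqₖ₋₁ + qₖ₋₂:
  k=0: a=5, p=5, q=1
  k=1: a=3, p=16, q=3
  k=2: a=2, p=37, q=7
  k=3: a=9, p=349, q=66
  k=4: a=2, p=735, q=139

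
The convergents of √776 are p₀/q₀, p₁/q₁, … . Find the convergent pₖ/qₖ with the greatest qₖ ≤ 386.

10697/384

√776 = [27; 1, 5, 1, 54, …] (period length 4).
Convergents:
  p_0/q_0 = 27/1
  p_1/q_1 = 28/1
  p_2/q_2 = 167/6
  p_3/q_3 = 195/7
  p_4/q_4 = 10697/384
  p_5/q_5 = 10892/391
q_4 = 384 ≤ 386 < 391 = q_5, so the answer is 10697/384.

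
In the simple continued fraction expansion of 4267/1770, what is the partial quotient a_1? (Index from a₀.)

4267 = 2·1770 + 727   →  a_0 = 2
1770 = 2·727 + 316   →  a_1 = 2

2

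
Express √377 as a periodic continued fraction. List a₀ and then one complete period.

[19; 2, 2, 2, 38]

a₀ = ⌊√377⌋ = 19.
With m₀=0, d₀=1 and mₖ₊₁ = dₖaₖ − mₖ, dₖ₊₁ = (n − mₖ₊₁²)/dₖ, aₖ₊₁ = ⌊(a₀+mₖ₊₁)/dₖ₊₁⌋:
  k=1: m=19, d=16, a=2
  k=2: m=13, d=13, a=2
  k=3: m=13, d=16, a=2
  k=4: m=19, d=1, a=38
d=1 and a=2a₀=38 at k=4, so the next step gives (m, d) = (19, 16) again — its k=1 value — and the period has length 4.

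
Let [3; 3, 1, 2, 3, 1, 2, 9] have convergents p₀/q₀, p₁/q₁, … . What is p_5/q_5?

Using pₖ = aₖpₖ₋₁ + pₖ₋₂, qₖ = aₖqₖ₋₁ + qₖ₋₂ (with p₋₁=1, p₋₂=0, q₋₁=0, q₋₂=1):
  k=0: a=3, p=3, q=1
  k=1: a=3, p=10, q=3
  k=2: a=1, p=13, q=4
  k=3: a=2, p=36, q=11
  k=4: a=3, p=121, q=37
  k=5: a=1, p=157, q=48

157/48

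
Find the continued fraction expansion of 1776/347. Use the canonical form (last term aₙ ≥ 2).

1776 = 5·347 + 41
347 = 8·41 + 19
41 = 2·19 + 3
19 = 6·3 + 1
3 = 3·1 + 0  (stop)
So 1776/347 = [5; 8, 2, 6, 3].

[5; 8, 2, 6, 3]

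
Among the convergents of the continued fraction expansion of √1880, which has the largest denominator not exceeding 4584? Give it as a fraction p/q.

146033/3368

√1880 = [43; 2, 1, 3, 1, 2, 86, …] (period length 6).
Convergents:
  p_0/q_0 = 43/1
  p_1/q_1 = 87/2
  p_2/q_2 = 130/3
  p_3/q_3 = 477/11
  p_4/q_4 = 607/14
  p_5/q_5 = 1691/39
  p_6/q_6 = 146033/3368
  p_7/q_7 = 293757/6775
q_6 = 3368 ≤ 4584 < 6775 = q_7, so the answer is 146033/3368.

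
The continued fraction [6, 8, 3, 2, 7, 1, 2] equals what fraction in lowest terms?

8624/1409

Using pₖ = aₖpₖ₋₁ + pₖ₋₂ and qₖ = aₖqₖ₋₁ + qₖ₋₂:
  k=0: a=6, p=6, q=1
  k=1: a=8, p=49, q=8
  k=2: a=3, p=153, q=25
  k=3: a=2, p=355, q=58
  k=4: a=7, p=2638, q=431
  k=5: a=1, p=2993, q=489
  k=6: a=2, p=8624, q=1409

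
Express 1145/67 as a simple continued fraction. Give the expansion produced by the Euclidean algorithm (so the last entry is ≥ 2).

1145 = 17*67 + 6
67 = 11*6 + 1
6 = 6*1 + 0  (stop)
So 1145/67 = [17; 11, 6].

[17; 11, 6]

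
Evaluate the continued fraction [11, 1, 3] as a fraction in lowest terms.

47/4

Using pₖ = aₖpₖ₋₁ + pₖ₋₂ and qₖ = aₖqₖ₋₁ + qₖ₋₂:
  k=0: a=11, p=11, q=1
  k=1: a=1, p=12, q=1
  k=2: a=3, p=47, q=4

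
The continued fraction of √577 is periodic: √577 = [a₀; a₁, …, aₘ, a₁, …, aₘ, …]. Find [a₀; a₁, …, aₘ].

[24; 48]

a₀ = ⌊√577⌋ = 24.
With m₀=0, d₀=1 and mₖ₊₁ = dₖaₖ − mₖ, dₖ₊₁ = (n − mₖ₊₁²)/dₖ, aₖ₊₁ = ⌊(a₀+mₖ₊₁)/dₖ₊₁⌋:
  k=1: m=24, d=1, a=48
d=1 and a=2a₀=48 at k=1, so the next step gives (m, d) = (24, 1) again — its k=1 value — and the period has length 1.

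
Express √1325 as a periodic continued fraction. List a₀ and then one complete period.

a₀ = ⌊√1325⌋ = 36.

[36; 2, 2, 72]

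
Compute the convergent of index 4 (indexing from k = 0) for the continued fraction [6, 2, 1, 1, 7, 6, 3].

243/38

Using pₖ = aₖpₖ₋₁ + pₖ₋₂, qₖ = aₖqₖ₋₁ + qₖ₋₂ (with p₋₁=1, p₋₂=0, q₋₁=0, q₋₂=1):
  k=0: a=6, p=6, q=1
  k=1: a=2, p=13, q=2
  k=2: a=1, p=19, q=3
  k=3: a=1, p=32, q=5
  k=4: a=7, p=243, q=38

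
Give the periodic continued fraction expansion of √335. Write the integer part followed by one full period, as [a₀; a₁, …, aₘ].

a₀ = ⌊√335⌋ = 18.
With m₀=0, d₀=1 and mₖ₊₁ = dₖaₖ − mₖ, dₖ₊₁ = (n − mₖ₊₁²)/dₖ, aₖ₊₁ = ⌊(a₀+mₖ₊₁)/dₖ₊₁⌋:
  k=1: m=18, d=11, a=3
  k=2: m=15, d=10, a=3
  k=3: m=15, d=11, a=3
  k=4: m=18, d=1, a=36
d=1 and a=2a₀=36 at k=4, so the next step gives (m, d) = (18, 11) again — its k=1 value — and the period has length 4.

[18; 3, 3, 3, 36]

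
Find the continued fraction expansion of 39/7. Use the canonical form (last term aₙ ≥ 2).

39 = 5*7 + 4
7 = 1*4 + 3
4 = 1*3 + 1
3 = 3*1 + 0  (stop)
So 39/7 = [5; 1, 1, 3].

[5; 1, 1, 3]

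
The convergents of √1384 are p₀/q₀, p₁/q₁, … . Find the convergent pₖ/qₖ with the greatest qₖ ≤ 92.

√1384 = [37; 4, 1, 17, 1, 4, 74, …] (period length 6).
Convergents:
  p_0/q_0 = 37/1
  p_1/q_1 = 149/4
  p_2/q_2 = 186/5
  p_3/q_3 = 3311/89
  p_4/q_4 = 3497/94
q_3 = 89 ≤ 92 < 94 = q_4, so the answer is 3311/89.

3311/89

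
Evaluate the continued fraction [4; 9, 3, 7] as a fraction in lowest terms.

Fold from the inside: start with 7/1.
  3 + 1/7 = 22/7
  9 + 7/22 = 205/22
  4 + 22/205 = 842/205

842/205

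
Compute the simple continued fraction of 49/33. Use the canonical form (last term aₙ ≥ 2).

[1; 2, 16]

49 = 1×33 + 16
33 = 2×16 + 1
16 = 16×1 + 0  (stop)
So 49/33 = [1; 2, 16].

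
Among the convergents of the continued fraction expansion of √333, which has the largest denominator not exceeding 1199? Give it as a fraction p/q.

√333 = [18; 4, 36, …] (period length 2).
Convergents:
  p_0/q_0 = 18/1
  p_1/q_1 = 73/4
  p_2/q_2 = 2646/145
  p_3/q_3 = 10657/584
  p_4/q_4 = 386298/21169
q_3 = 584 ≤ 1199 < 21169 = q_4, so the answer is 10657/584.

10657/584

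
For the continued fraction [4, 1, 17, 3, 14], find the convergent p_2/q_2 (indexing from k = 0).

89/18

Using pₖ = aₖpₖ₋₁ + pₖ₋₂, qₖ = aₖqₖ₋₁ + qₖ₋₂ (with p₋₁=1, p₋₂=0, q₋₁=0, q₋₂=1):
  k=0: a=4, p=4, q=1
  k=1: a=1, p=5, q=1
  k=2: a=17, p=89, q=18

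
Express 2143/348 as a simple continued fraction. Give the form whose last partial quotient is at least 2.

[6; 6, 3, 18]

2143 = 6×348 + 55
348 = 6×55 + 18
55 = 3×18 + 1
18 = 18×1 + 0  (stop)
So 2143/348 = [6; 6, 3, 18].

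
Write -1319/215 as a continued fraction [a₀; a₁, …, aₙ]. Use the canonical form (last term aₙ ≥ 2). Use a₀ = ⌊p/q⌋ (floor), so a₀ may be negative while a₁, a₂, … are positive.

-1319 = -7*215 + 186
215 = 1*186 + 29
186 = 6*29 + 12
29 = 2*12 + 5
12 = 2*5 + 2
5 = 2*2 + 1
2 = 2*1 + 0  (stop)
So -1319/215 = [-7; 1, 6, 2, 2, 2, 2].

[-7; 1, 6, 2, 2, 2, 2]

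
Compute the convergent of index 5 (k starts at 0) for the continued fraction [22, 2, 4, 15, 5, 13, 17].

Using pₖ = aₖpₖ₋₁ + pₖ₋₂, qₖ = aₖqₖ₋₁ + qₖ₋₂ (with p₋₁=1, p₋₂=0, q₋₁=0, q₋₂=1):
  k=0: a=22, p=22, q=1
  k=1: a=2, p=45, q=2
  k=2: a=4, p=202, q=9
  k=3: a=15, p=3075, q=137
  k=4: a=5, p=15577, q=694
  k=5: a=13, p=205576, q=9159

205576/9159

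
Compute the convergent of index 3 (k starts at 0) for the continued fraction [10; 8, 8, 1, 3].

739/73

Using pₖ = aₖpₖ₋₁ + pₖ₋₂, qₖ = aₖqₖ₋₁ + qₖ₋₂ (with p₋₁=1, p₋₂=0, q₋₁=0, q₋₂=1):
  k=0: a=10, p=10, q=1
  k=1: a=8, p=81, q=8
  k=2: a=8, p=658, q=65
  k=3: a=1, p=739, q=73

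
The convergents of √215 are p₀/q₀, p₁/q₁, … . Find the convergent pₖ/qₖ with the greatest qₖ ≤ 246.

√215 = [14; 1, 1, 1, 28, …] (period length 4).
Convergents:
  p_0/q_0 = 14/1
  p_1/q_1 = 15/1
  p_2/q_2 = 29/2
  p_3/q_3 = 44/3
  p_4/q_4 = 1261/86
  p_5/q_5 = 1305/89
  p_6/q_6 = 2566/175
  p_7/q_7 = 3871/264
q_6 = 175 ≤ 246 < 264 = q_7, so the answer is 2566/175.

2566/175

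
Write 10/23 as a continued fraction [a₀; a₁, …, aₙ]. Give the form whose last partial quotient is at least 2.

[0; 2, 3, 3]

10 = 0×23 + 10
23 = 2×10 + 3
10 = 3×3 + 1
3 = 3×1 + 0  (stop)
So 10/23 = [0; 2, 3, 3].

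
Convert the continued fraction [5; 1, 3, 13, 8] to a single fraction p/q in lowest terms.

Fold from the inside: start with 8/1.
  13 + 1/8 = 105/8
  3 + 8/105 = 323/105
  1 + 105/323 = 428/323
  5 + 323/428 = 2463/428

2463/428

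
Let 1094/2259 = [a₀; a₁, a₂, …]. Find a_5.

1094 = 0·2259 + 1094   →  a_0 = 0
2259 = 2·1094 + 71   →  a_1 = 2
1094 = 15·71 + 29   →  a_2 = 15
71 = 2·29 + 13   →  a_3 = 2
29 = 2·13 + 3   →  a_4 = 2
13 = 4·3 + 1   →  a_5 = 4

4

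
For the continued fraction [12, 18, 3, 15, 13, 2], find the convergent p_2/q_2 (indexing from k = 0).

663/55

Using pₖ = aₖpₖ₋₁ + pₖ₋₂, qₖ = aₖqₖ₋₁ + qₖ₋₂ (with p₋₁=1, p₋₂=0, q₋₁=0, q₋₂=1):
  k=0: a=12, p=12, q=1
  k=1: a=18, p=217, q=18
  k=2: a=3, p=663, q=55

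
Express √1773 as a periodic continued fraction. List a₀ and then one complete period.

a₀ = ⌊√1773⌋ = 42.
With m₀=0, d₀=1 and mₖ₊₁ = dₖaₖ − mₖ, dₖ₊₁ = (n − mₖ₊₁²)/dₖ, aₖ₊₁ = ⌊(a₀+mₖ₊₁)/dₖ₊₁⌋:
  k=1: m=42, d=9, a=9
  k=2: m=39, d=28, a=2
  k=3: m=17, d=53, a=1
  k=4: m=36, d=9, a=8
  k=5: m=36, d=53, a=1
  k=6: m=17, d=28, a=2
  k=7: m=39, d=9, a=9
  k=8: m=42, d=1, a=84
d=1 and a=2a₀=84 at k=8, so the next step gives (m, d) = (42, 9) again — its k=1 value — and the period has length 8.

[42; 9, 2, 1, 8, 1, 2, 9, 84]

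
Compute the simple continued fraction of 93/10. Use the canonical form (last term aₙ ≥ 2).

[9; 3, 3]

93 = 9×10 + 3
10 = 3×3 + 1
3 = 3×1 + 0  (stop)
So 93/10 = [9; 3, 3].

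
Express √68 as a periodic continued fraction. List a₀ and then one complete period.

a₀ = ⌊√68⌋ = 8.

[8; 4, 16]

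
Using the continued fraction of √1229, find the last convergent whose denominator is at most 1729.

√1229 = [35; 17, 1, 1, 17, 70, …] (period length 5).
Convergents:
  p_0/q_0 = 35/1
  p_1/q_1 = 596/17
  p_2/q_2 = 631/18
  p_3/q_3 = 1227/35
  p_4/q_4 = 21490/613
  p_5/q_5 = 1505527/42945
q_4 = 613 ≤ 1729 < 42945 = q_5, so the answer is 21490/613.

21490/613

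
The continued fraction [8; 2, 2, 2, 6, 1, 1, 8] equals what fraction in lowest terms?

11925/1417

Using pₖ = aₖpₖ₋₁ + pₖ₋₂ and qₖ = aₖqₖ₋₁ + qₖ₋₂:
  k=0: a=8, p=8, q=1
  k=1: a=2, p=17, q=2
  k=2: a=2, p=42, q=5
  k=3: a=2, p=101, q=12
  k=4: a=6, p=648, q=77
  k=5: a=1, p=749, q=89
  k=6: a=1, p=1397, q=166
  k=7: a=8, p=11925, q=1417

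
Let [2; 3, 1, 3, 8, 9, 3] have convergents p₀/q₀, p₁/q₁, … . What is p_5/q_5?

2563/1131

Using pₖ = aₖpₖ₋₁ + pₖ₋₂, qₖ = aₖqₖ₋₁ + qₖ₋₂ (with p₋₁=1, p₋₂=0, q₋₁=0, q₋₂=1):
  k=0: a=2, p=2, q=1
  k=1: a=3, p=7, q=3
  k=2: a=1, p=9, q=4
  k=3: a=3, p=34, q=15
  k=4: a=8, p=281, q=124
  k=5: a=9, p=2563, q=1131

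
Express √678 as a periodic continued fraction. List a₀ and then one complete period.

[26; 26, 52]

a₀ = ⌊√678⌋ = 26.
With m₀=0, d₀=1 and mₖ₊₁ = dₖaₖ − mₖ, dₖ₊₁ = (n − mₖ₊₁²)/dₖ, aₖ₊₁ = ⌊(a₀+mₖ₊₁)/dₖ₊₁⌋:
  k=1: m=26, d=2, a=26
  k=2: m=26, d=1, a=52
d=1 and a=2a₀=52 at k=2, so the next step gives (m, d) = (26, 2) again — its k=1 value — and the period has length 2.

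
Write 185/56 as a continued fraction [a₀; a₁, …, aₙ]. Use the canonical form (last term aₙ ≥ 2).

[3; 3, 3, 2, 2]

185 = 3×56 + 17
56 = 3×17 + 5
17 = 3×5 + 2
5 = 2×2 + 1
2 = 2×1 + 0  (stop)
So 185/56 = [3; 3, 3, 2, 2].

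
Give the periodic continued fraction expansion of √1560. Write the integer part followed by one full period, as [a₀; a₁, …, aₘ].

[39; 2, 78]

a₀ = ⌊√1560⌋ = 39.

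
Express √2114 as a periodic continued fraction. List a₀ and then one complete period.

[45; 1, 44, 1, 90]

a₀ = ⌊√2114⌋ = 45.
With m₀=0, d₀=1 and mₖ₊₁ = dₖaₖ − mₖ, dₖ₊₁ = (n − mₖ₊₁²)/dₖ, aₖ₊₁ = ⌊(a₀+mₖ₊₁)/dₖ₊₁⌋:
  k=1: m=45, d=89, a=1
  k=2: m=44, d=2, a=44
  k=3: m=44, d=89, a=1
  k=4: m=45, d=1, a=90
d=1 and a=2a₀=90 at k=4, so the next step gives (m, d) = (45, 89) again — its k=1 value — and the period has length 4.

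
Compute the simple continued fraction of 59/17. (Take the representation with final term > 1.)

59 = 3×17 + 8
17 = 2×8 + 1
8 = 8×1 + 0  (stop)
So 59/17 = [3; 2, 8].

[3; 2, 8]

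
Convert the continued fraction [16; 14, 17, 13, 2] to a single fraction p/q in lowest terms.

Fold from the inside: start with 2/1.
  13 + 1/2 = 27/2
  17 + 2/27 = 461/27
  14 + 27/461 = 6481/461
  16 + 461/6481 = 104157/6481

104157/6481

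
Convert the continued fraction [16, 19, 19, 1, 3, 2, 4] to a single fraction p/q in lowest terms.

241895/15069

Fold from the inside: start with 4/1.
  2 + 1/4 = 9/4
  3 + 4/9 = 31/9
  1 + 9/31 = 40/31
  19 + 31/40 = 791/40
  19 + 40/791 = 15069/791
  16 + 791/15069 = 241895/15069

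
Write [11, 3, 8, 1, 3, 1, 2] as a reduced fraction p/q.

4336/383

Using pₖ = aₖpₖ₋₁ + pₖ₋₂ and qₖ = aₖqₖ₋₁ + qₖ₋₂:
  k=0: a=11, p=11, q=1
  k=1: a=3, p=34, q=3
  k=2: a=8, p=283, q=25
  k=3: a=1, p=317, q=28
  k=4: a=3, p=1234, q=109
  k=5: a=1, p=1551, q=137
  k=6: a=2, p=4336, q=383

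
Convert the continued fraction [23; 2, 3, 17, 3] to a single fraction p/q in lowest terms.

Fold from the inside: start with 3/1.
  17 + 1/3 = 52/3
  3 + 3/52 = 159/52
  2 + 52/159 = 370/159
  23 + 159/370 = 8669/370

8669/370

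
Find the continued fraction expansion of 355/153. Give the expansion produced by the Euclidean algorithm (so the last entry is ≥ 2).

355 = 2·153 + 49
153 = 3·49 + 6
49 = 8·6 + 1
6 = 6·1 + 0  (stop)
So 355/153 = [2; 3, 8, 6].

[2; 3, 8, 6]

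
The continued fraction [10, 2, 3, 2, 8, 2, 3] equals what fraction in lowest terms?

Using pₖ = aₖpₖ₋₁ + pₖ₋₂ and qₖ = aₖqₖ₋₁ + qₖ₋₂:
  k=0: a=10, p=10, q=1
  k=1: a=2, p=21, q=2
  k=2: a=3, p=73, q=7
  k=3: a=2, p=167, q=16
  k=4: a=8, p=1409, q=135
  k=5: a=2, p=2985, q=286
  k=6: a=3, p=10364, q=993

10364/993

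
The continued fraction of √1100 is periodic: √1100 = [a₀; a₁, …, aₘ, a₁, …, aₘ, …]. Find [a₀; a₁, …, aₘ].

[33; 6, 66]

a₀ = ⌊√1100⌋ = 33.
With m₀=0, d₀=1 and mₖ₊₁ = dₖaₖ − mₖ, dₖ₊₁ = (n − mₖ₊₁²)/dₖ, aₖ₊₁ = ⌊(a₀+mₖ₊₁)/dₖ₊₁⌋:
  k=1: m=33, d=11, a=6
  k=2: m=33, d=1, a=66
d=1 and a=2a₀=66 at k=2, so the next step gives (m, d) = (33, 11) again — its k=1 value — and the period has length 2.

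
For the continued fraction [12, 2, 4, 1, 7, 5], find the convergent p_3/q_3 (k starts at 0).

Using pₖ = aₖpₖ₋₁ + pₖ₋₂, qₖ = aₖqₖ₋₁ + qₖ₋₂ (with p₋₁=1, p₋₂=0, q₋₁=0, q₋₂=1):
  k=0: a=12, p=12, q=1
  k=1: a=2, p=25, q=2
  k=2: a=4, p=112, q=9
  k=3: a=1, p=137, q=11

137/11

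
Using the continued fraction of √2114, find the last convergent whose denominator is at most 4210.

192419/4185

√2114 = [45; 1, 44, 1, 90, …] (period length 4).
Convergents:
  p_0/q_0 = 45/1
  p_1/q_1 = 46/1
  p_2/q_2 = 2069/45
  p_3/q_3 = 2115/46
  p_4/q_4 = 192419/4185
  p_5/q_5 = 194534/4231
q_4 = 4185 ≤ 4210 < 4231 = q_5, so the answer is 192419/4185.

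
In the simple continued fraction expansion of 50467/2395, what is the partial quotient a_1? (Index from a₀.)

50467 = 21·2395 + 172   →  a_0 = 21
2395 = 13·172 + 159   →  a_1 = 13

13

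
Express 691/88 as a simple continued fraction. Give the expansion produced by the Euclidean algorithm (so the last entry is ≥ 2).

[7; 1, 5, 1, 3, 3]

691 = 7×88 + 75
88 = 1×75 + 13
75 = 5×13 + 10
13 = 1×10 + 3
10 = 3×3 + 1
3 = 3×1 + 0  (stop)
So 691/88 = [7; 1, 5, 1, 3, 3].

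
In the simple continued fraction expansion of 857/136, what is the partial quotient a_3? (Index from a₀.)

857 = 6·136 + 41   →  a_0 = 6
136 = 3·41 + 13   →  a_1 = 3
41 = 3·13 + 2   →  a_2 = 3
13 = 6·2 + 1   →  a_3 = 6

6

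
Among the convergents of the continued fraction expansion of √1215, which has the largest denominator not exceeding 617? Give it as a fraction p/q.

17045/489

√1215 = [34; 1, 5, 1, 68, …] (period length 4).
Convergents:
  p_0/q_0 = 34/1
  p_1/q_1 = 35/1
  p_2/q_2 = 209/6
  p_3/q_3 = 244/7
  p_4/q_4 = 16801/482
  p_5/q_5 = 17045/489
  p_6/q_6 = 102026/2927
q_5 = 489 ≤ 617 < 2927 = q_6, so the answer is 17045/489.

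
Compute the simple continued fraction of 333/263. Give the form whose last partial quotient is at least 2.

333 = 1*263 + 70
263 = 3*70 + 53
70 = 1*53 + 17
53 = 3*17 + 2
17 = 8*2 + 1
2 = 2*1 + 0  (stop)
So 333/263 = [1; 3, 1, 3, 8, 2].

[1; 3, 1, 3, 8, 2]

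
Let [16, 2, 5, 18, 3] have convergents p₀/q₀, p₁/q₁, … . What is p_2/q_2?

Using pₖ = aₖpₖ₋₁ + pₖ₋₂, qₖ = aₖqₖ₋₁ + qₖ₋₂ (with p₋₁=1, p₋₂=0, q₋₁=0, q₋₂=1):
  k=0: a=16, p=16, q=1
  k=1: a=2, p=33, q=2
  k=2: a=5, p=181, q=11

181/11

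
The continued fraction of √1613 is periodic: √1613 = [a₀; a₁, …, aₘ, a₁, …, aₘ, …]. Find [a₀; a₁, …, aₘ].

a₀ = ⌊√1613⌋ = 40.
With m₀=0, d₀=1 and mₖ₊₁ = dₖaₖ − mₖ, dₖ₊₁ = (n − mₖ₊₁²)/dₖ, aₖ₊₁ = ⌊(a₀+mₖ₊₁)/dₖ₊₁⌋:
  k=1: m=40, d=13, a=6
  k=2: m=38, d=13, a=6
  k=3: m=40, d=1, a=80
d=1 and a=2a₀=80 at k=3, so the next step gives (m, d) = (40, 13) again — its k=1 value — and the period has length 3.

[40; 6, 6, 80]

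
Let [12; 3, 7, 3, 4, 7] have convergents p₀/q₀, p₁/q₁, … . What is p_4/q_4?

Using pₖ = aₖpₖ₋₁ + pₖ₋₂, qₖ = aₖqₖ₋₁ + qₖ₋₂ (with p₋₁=1, p₋₂=0, q₋₁=0, q₋₂=1):
  k=0: a=12, p=12, q=1
  k=1: a=3, p=37, q=3
  k=2: a=7, p=271, q=22
  k=3: a=3, p=850, q=69
  k=4: a=4, p=3671, q=298

3671/298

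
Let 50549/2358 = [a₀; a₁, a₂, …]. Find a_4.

50549 = 21·2358 + 1031   →  a_0 = 21
2358 = 2·1031 + 296   →  a_1 = 2
1031 = 3·296 + 143   →  a_2 = 3
296 = 2·143 + 10   →  a_3 = 2
143 = 14·10 + 3   →  a_4 = 14

14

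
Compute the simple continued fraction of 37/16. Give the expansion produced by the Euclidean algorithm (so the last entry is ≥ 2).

37 = 2*16 + 5
16 = 3*5 + 1
5 = 5*1 + 0  (stop)
So 37/16 = [2; 3, 5].

[2; 3, 5]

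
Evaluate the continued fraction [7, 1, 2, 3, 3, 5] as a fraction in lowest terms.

Fold from the inside: start with 5/1.
  3 + 1/5 = 16/5
  3 + 5/16 = 53/16
  2 + 16/53 = 122/53
  1 + 53/122 = 175/122
  7 + 122/175 = 1347/175

1347/175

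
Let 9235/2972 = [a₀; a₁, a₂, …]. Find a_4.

3

9235 = 3·2972 + 319   →  a_0 = 3
2972 = 9·319 + 101   →  a_1 = 9
319 = 3·101 + 16   →  a_2 = 3
101 = 6·16 + 5   →  a_3 = 6
16 = 3·5 + 1   →  a_4 = 3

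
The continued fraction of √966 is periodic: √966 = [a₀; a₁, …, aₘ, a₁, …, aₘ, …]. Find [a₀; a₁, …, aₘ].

a₀ = ⌊√966⌋ = 31.
With m₀=0, d₀=1 and mₖ₊₁ = dₖaₖ − mₖ, dₖ₊₁ = (n − mₖ₊₁²)/dₖ, aₖ₊₁ = ⌊(a₀+mₖ₊₁)/dₖ₊₁⌋:
  k=1: m=31, d=5, a=12
  k=2: m=29, d=25, a=2
  k=3: m=21, d=21, a=2
  k=4: m=21, d=25, a=2
  k=5: m=29, d=5, a=12
  k=6: m=31, d=1, a=62
d=1 and a=2a₀=62 at k=6, so the next step gives (m, d) = (31, 5) again — its k=1 value — and the period has length 6.

[31; 12, 2, 2, 2, 12, 62]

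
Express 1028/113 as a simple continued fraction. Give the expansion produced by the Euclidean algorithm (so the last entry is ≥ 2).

[9; 10, 3, 1, 2]

1028 = 9×113 + 11
113 = 10×11 + 3
11 = 3×3 + 2
3 = 1×2 + 1
2 = 2×1 + 0  (stop)
So 1028/113 = [9; 10, 3, 1, 2].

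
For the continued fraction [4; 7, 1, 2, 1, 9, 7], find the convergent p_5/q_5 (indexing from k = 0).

Using pₖ = aₖpₖ₋₁ + pₖ₋₂, qₖ = aₖqₖ₋₁ + qₖ₋₂ (with p₋₁=1, p₋₂=0, q₋₁=0, q₋₂=1):
  k=0: a=4, p=4, q=1
  k=1: a=7, p=29, q=7
  k=2: a=1, p=33, q=8
  k=3: a=2, p=95, q=23
  k=4: a=1, p=128, q=31
  k=5: a=9, p=1247, q=302

1247/302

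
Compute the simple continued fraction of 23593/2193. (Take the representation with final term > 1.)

23593 = 10·2193 + 1663
2193 = 1·1663 + 530
1663 = 3·530 + 73
530 = 7·73 + 19
73 = 3·19 + 16
19 = 1·16 + 3
16 = 5·3 + 1
3 = 3·1 + 0  (stop)
So 23593/2193 = [10; 1, 3, 7, 3, 1, 5, 3].

[10; 1, 3, 7, 3, 1, 5, 3]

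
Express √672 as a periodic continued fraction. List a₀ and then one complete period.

a₀ = ⌊√672⌋ = 25.
With m₀=0, d₀=1 and mₖ₊₁ = dₖaₖ − mₖ, dₖ₊₁ = (n − mₖ₊₁²)/dₖ, aₖ₊₁ = ⌊(a₀+mₖ₊₁)/dₖ₊₁⌋:
  k=1: m=25, d=47, a=1
  k=2: m=22, d=4, a=11
  k=3: m=22, d=47, a=1
  k=4: m=25, d=1, a=50
d=1 and a=2a₀=50 at k=4, so the next step gives (m, d) = (25, 47) again — its k=1 value — and the period has length 4.

[25; 1, 11, 1, 50]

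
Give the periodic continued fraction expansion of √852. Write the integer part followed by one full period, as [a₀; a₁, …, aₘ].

a₀ = ⌊√852⌋ = 29.
With m₀=0, d₀=1 and mₖ₊₁ = dₖaₖ − mₖ, dₖ₊₁ = (n − mₖ₊₁²)/dₖ, aₖ₊₁ = ⌊(a₀+mₖ₊₁)/dₖ₊₁⌋:
  k=1: m=29, d=11, a=5
  k=2: m=26, d=16, a=3
  k=3: m=22, d=23, a=2
  k=4: m=24, d=12, a=4
  k=5: m=24, d=23, a=2
  k=6: m=22, d=16, a=3
  k=7: m=26, d=11, a=5
  k=8: m=29, d=1, a=58
d=1 and a=2a₀=58 at k=8, so the next step gives (m, d) = (29, 11) again — its k=1 value — and the period has length 8.

[29; 5, 3, 2, 4, 2, 3, 5, 58]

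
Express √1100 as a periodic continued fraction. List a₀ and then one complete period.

a₀ = ⌊√1100⌋ = 33.
With m₀=0, d₀=1 and mₖ₊₁ = dₖaₖ − mₖ, dₖ₊₁ = (n − mₖ₊₁²)/dₖ, aₖ₊₁ = ⌊(a₀+mₖ₊₁)/dₖ₊₁⌋:
  k=1: m=33, d=11, a=6
  k=2: m=33, d=1, a=66
d=1 and a=2a₀=66 at k=2, so the next step gives (m, d) = (33, 11) again — its k=1 value — and the period has length 2.

[33; 6, 66]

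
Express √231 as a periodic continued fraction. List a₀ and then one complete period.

[15; 5, 30]

a₀ = ⌊√231⌋ = 15.
With m₀=0, d₀=1 and mₖ₊₁ = dₖaₖ − mₖ, dₖ₊₁ = (n − mₖ₊₁²)/dₖ, aₖ₊₁ = ⌊(a₀+mₖ₊₁)/dₖ₊₁⌋:
  k=1: m=15, d=6, a=5
  k=2: m=15, d=1, a=30
d=1 and a=2a₀=30 at k=2, so the next step gives (m, d) = (15, 6) again — its k=1 value — and the period has length 2.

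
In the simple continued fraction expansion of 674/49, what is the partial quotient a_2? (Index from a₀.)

674 = 13·49 + 37   →  a_0 = 13
49 = 1·37 + 12   →  a_1 = 1
37 = 3·12 + 1   →  a_2 = 3

3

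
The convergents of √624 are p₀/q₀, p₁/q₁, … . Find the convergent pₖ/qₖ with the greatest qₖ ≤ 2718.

√624 = [24; 1, 48, …] (period length 2).
Convergents:
  p_0/q_0 = 24/1
  p_1/q_1 = 25/1
  p_2/q_2 = 1224/49
  p_3/q_3 = 1249/50
  p_4/q_4 = 61176/2449
  p_5/q_5 = 62425/2499
  p_6/q_6 = 3057576/122401
q_5 = 2499 ≤ 2718 < 122401 = q_6, so the answer is 62425/2499.

62425/2499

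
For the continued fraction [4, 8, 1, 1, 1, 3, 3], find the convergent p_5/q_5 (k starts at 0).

Using pₖ = aₖpₖ₋₁ + pₖ₋₂, qₖ = aₖqₖ₋₁ + qₖ₋₂ (with p₋₁=1, p₋₂=0, q₋₁=0, q₋₂=1):
  k=0: a=4, p=4, q=1
  k=1: a=8, p=33, q=8
  k=2: a=1, p=37, q=9
  k=3: a=1, p=70, q=17
  k=4: a=1, p=107, q=26
  k=5: a=3, p=391, q=95

391/95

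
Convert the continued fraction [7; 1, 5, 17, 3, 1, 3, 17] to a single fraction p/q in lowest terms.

212256/27091

Fold from the inside: start with 17/1.
  3 + 1/17 = 52/17
  1 + 17/52 = 69/52
  3 + 52/69 = 259/69
  17 + 69/259 = 4472/259
  5 + 259/4472 = 22619/4472
  1 + 4472/22619 = 27091/22619
  7 + 22619/27091 = 212256/27091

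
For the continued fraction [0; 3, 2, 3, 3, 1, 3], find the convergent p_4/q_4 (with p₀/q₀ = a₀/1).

23/79

Using pₖ = aₖpₖ₋₁ + pₖ₋₂, qₖ = aₖqₖ₋₁ + qₖ₋₂ (with p₋₁=1, p₋₂=0, q₋₁=0, q₋₂=1):
  k=0: a=0, p=0, q=1
  k=1: a=3, p=1, q=3
  k=2: a=2, p=2, q=7
  k=3: a=3, p=7, q=24
  k=4: a=3, p=23, q=79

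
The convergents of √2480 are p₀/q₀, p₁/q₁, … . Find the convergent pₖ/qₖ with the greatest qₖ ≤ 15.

√2480 = [49; 1, 3, 1, 98, …] (period length 4).
Convergents:
  p_0/q_0 = 49/1
  p_1/q_1 = 50/1
  p_2/q_2 = 199/4
  p_3/q_3 = 249/5
  p_4/q_4 = 24601/494
q_3 = 5 ≤ 15 < 494 = q_4, so the answer is 249/5.

249/5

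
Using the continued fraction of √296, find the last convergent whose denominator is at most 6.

86/5

√296 = [17; 4, 1, 7, 1, 4, 34, …] (period length 6).
Convergents:
  p_0/q_0 = 17/1
  p_1/q_1 = 69/4
  p_2/q_2 = 86/5
  p_3/q_3 = 671/39
q_2 = 5 ≤ 6 < 39 = q_3, so the answer is 86/5.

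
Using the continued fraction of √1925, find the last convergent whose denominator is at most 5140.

√1925 = [43; 1, 6, 1, 86, …] (period length 4).
Convergents:
  p_0/q_0 = 43/1
  p_1/q_1 = 44/1
  p_2/q_2 = 307/7
  p_3/q_3 = 351/8
  p_4/q_4 = 30493/695
  p_5/q_5 = 30844/703
  p_6/q_6 = 215557/4913
  p_7/q_7 = 246401/5616
q_6 = 4913 ≤ 5140 < 5616 = q_7, so the answer is 215557/4913.

215557/4913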